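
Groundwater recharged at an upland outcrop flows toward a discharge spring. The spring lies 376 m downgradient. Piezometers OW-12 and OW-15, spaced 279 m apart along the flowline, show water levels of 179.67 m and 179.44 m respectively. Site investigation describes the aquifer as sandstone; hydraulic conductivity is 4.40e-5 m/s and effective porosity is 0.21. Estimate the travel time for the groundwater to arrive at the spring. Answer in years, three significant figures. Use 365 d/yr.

69.0 years

Hydraulic gradient i = (179.67 − 179.44) / 279 = 0.23 / 279 = 8.244e-4
K = 4.40e-5 m/s × 86400 s/d = 3.802 m/d
q = Ki = 3.802 × 8.244e-4 = 0.003134 m/d
v = Ki/n = 3.802·8.244e-4/0.21 = 0.01492 m/d
t = L / v = 376 / 0.01492 = 25200 d
   = 25200 / 365 = 69.0 yr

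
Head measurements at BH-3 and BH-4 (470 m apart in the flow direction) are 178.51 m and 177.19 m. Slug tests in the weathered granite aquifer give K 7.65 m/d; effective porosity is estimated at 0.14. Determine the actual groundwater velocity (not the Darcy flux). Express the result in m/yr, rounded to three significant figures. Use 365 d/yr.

56.0 m/yr

Hydraulic gradient i = (178.51 − 177.19) / 470 = 1.32 / 470 = 0.002809
q = Ki = 7.65 × 0.002809 = 0.02149 m/d
v_s = q/n_e = 0.02149/0.14 = 0.1535 m/d
   = 0.1535 × 365 = 56.0 m/yr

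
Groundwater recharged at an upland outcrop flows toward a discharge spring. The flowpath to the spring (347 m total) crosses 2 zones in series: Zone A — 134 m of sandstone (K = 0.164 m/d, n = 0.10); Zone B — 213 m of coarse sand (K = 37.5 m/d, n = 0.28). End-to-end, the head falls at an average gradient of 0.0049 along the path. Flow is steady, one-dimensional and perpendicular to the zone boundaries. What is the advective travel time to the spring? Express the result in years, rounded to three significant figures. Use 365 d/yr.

For zones in series the flux q is common to all zones; the equivalent conductivity is the harmonic (thickness-weighted) mean, K_eq = L_total / Σ(L_j/K_j).
Σ(L/K) = 134/0.164 + 213/37.5 = 817.1 + 5.680 = 822.8 d
K_eq = L_total / Σ(L/K) = 347 / 822.8 = 0.4218 m/d
q = K_eq · i = 0.4218 × 0.0049 = 0.002067 m/d (same in every zone)
Zone A: v = q/n = 0.002067/0.10 = 0.02067 m/d → t_A = 134/0.02067 = 6484 d
Zone B: v = q/n = 0.002067/0.28 = 0.007381 m/d → t_B = 213/0.007381 = 28860 d
Total t = 6484 + 28860 = 35340 d
   = 35340 / 365 = 96.8 yr

96.8 years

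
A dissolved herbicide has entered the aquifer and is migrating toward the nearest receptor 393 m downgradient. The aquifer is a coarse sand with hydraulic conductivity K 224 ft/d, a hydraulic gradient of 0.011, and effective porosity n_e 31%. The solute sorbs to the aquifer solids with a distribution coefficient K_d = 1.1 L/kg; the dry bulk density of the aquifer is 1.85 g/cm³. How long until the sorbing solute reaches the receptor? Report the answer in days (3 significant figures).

K = 224 ft/d × 0.3048 = 68.28 m/d
Specific discharge q = 68.28 × 0.011 = 0.7510 m/d
Average linear velocity = 0.7510 / 0.31 = 2.423 m/d
Retardation R = 1 + ρ_b·K_d/n = 1 + 1.85×1.1/0.31 = 7.565
Contaminant velocity v_c = v/R = 2.423/7.565 = 0.3203 m/d
t = L/v_c = 393/0.3203 = 1227 d

1230 days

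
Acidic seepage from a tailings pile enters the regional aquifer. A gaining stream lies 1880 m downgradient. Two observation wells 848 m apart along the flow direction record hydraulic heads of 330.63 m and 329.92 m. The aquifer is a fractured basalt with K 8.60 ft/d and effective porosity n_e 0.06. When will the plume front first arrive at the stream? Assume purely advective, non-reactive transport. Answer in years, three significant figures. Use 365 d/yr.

141 years

Hydraulic gradient i = (330.63 − 329.92) / 848 = 0.71 / 848 = 8.373e-4
K = 8.60 ft/d × 0.3048 = 2.621 m/d
Darcy flux q = K·i = 2.621 × 8.373e-4 = 0.002195 m/d
v_s = q/n_e = 0.002195/0.06 = 0.03658 m/d
t = L / v = 1880 / 0.03658 = 51400 d
   = 51400 / 365 = 141 yr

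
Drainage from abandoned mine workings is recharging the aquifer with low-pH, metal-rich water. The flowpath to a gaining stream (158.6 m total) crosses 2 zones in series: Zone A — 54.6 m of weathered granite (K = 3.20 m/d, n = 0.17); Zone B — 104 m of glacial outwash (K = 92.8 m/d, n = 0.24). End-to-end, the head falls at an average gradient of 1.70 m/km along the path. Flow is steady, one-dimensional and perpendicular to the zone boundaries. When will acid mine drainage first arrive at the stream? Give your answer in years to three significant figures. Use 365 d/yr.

Continuity: the same q passes through each zone, so ΔH = q·Σ(L_j/K_j) — the zones act as resistances in series.
Σ(L/K) = 54.6/3.20 + 104/92.8 = 17.06 + 1.121 = 18.18 d
K_eq = L_total / Σ(L/K) = 158.6 / 18.18 = 8.722 m/d
q = K_eq · i = 8.722 × 0.0017 = 0.01483 m/d (same in every zone)
Zone A: v = q/n = 0.01483/0.17 = 0.08722 m/d → t_A = 54.6/0.08722 = 626.0 d
Zone B: v = q/n = 0.01483/0.24 = 0.06178 m/d → t_B = 104/0.06178 = 1683 d
Total t = 626.0 + 1683 = 2309 d
   = 2309 / 365 = 6.33 yr

6.33 years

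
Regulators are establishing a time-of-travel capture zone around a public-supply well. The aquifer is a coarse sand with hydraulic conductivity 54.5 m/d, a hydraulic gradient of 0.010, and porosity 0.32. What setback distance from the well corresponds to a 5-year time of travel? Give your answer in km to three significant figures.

Darcy flux q = K·i = 54.5 × 0.010 = 0.5450 m/d
Average linear velocity = 0.5450 / 0.32 = 1.703 m/d
T = 5 yr × 365 = 1825 d
L = v × T = 1.703 × 1825 = 3108 m
   = 3.11 km

3.11 km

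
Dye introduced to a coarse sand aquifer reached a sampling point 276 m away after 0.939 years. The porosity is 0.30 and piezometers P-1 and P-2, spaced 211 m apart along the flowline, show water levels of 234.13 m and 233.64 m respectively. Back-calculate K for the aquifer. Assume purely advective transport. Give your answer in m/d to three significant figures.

Hydraulic gradient i = (234.13 − 233.64) / 211 = 0.49 / 211 = 0.002322
t = 0.939 years = 342.7 d
v = L / t = 276 / 342.7 = 0.8053 m/d
K = v · n / i = 0.8053 × 0.30 / 0.002322 = 104 m/d

104 m/d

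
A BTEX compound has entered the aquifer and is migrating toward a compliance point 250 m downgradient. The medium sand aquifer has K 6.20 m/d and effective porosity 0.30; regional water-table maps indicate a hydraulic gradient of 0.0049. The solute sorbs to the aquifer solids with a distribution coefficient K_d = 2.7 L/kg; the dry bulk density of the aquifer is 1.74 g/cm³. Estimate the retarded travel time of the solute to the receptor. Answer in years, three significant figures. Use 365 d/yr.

113 years

Specific discharge q = 6.20 × 0.0049 = 0.03038 m/d
Seepage velocity v = q / n = 0.03038 / 0.30 = 0.1013 m/d
Retardation R = 1 + ρ_b·K_d/n = 1 + 1.74×2.7/0.30 = 16.66
Contaminant velocity v_c = v/R = 0.1013/16.66 = 0.006078 m/d
t = L/v_c = 250/0.006078 = 41130 d
   = 41130/365 = 113 yr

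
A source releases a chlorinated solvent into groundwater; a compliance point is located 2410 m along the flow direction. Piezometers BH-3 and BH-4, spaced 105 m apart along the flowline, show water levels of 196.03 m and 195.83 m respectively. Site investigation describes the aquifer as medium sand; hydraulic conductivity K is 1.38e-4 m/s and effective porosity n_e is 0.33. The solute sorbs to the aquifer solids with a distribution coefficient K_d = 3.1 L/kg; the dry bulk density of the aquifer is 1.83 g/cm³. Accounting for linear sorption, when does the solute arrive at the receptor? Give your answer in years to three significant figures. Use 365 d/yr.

Hydraulic gradient i = (196.03 − 195.83) / 105 = 0.20 / 105 = 0.001905
K = 1.38e-4 m/s × 86400 s/d = 11.92 m/d
Specific discharge q = 11.92 × 0.001905 = 0.02271 m/d
v_s = q/n_e = 0.02271/0.33 = 0.06882 m/d
Retardation R = 1 + ρ_b·K_d/n = 1 + 1.83×3.1/0.33 = 18.19
Contaminant velocity v_c = v/R = 0.06882/18.19 = 0.003783 m/d
t = L/v_c = 2410/0.003783 = 637000 d
   = 637000/365 = 1750 yr

1750 years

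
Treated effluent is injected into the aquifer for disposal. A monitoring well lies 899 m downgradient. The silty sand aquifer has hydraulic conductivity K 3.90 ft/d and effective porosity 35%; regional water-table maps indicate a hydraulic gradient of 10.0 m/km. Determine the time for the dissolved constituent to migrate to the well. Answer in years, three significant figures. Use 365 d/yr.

72.5 years

K = 3.90 ft/d × 0.3048 = 1.189 m/d
Specific discharge q = 1.189 × 0.010 = 0.01189 m/d
Seepage velocity v = q / n = 0.01189 / 0.35 = 0.03396 m/d
t = L / v = 899 / 0.03396 = 26470 d
   = 26470 / 365 = 72.5 yr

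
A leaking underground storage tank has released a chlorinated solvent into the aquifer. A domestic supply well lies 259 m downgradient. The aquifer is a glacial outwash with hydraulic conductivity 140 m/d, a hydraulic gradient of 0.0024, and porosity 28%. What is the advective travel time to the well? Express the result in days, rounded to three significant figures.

216 days

q = Ki = 140 × 0.0024 = 0.3360 m/d
v_s = q/n_e = 0.3360/0.28 = 1.200 m/d
t = L / v = 259 / 1.200 = 215.8 d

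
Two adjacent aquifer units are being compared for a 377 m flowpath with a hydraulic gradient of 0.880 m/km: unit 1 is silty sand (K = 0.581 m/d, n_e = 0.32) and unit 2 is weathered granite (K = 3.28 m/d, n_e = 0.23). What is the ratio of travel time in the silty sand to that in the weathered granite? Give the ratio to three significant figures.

Unit 1 (silty sand): v = 0.581×8.8e-4/0.32 = 0.001598 m/d, t = 377/0.001598 = 236000 d
Unit 2 (weathered granite): v = 3.28×8.8e-4/0.23 = 0.01255 m/d, t = 377/0.01255 = 30040 d
t(silty sand) / t(weathered granite) = 236000/30040 = 7.85

7.85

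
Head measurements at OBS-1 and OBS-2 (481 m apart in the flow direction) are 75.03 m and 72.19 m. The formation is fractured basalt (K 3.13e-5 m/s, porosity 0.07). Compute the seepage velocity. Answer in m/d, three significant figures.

Hydraulic gradient i = (75.03 − 72.19) / 481 = 2.84 / 481 = 0.005904
K = 3.13e-5 m/s × 86400 s/d = 2.704 m/d
Darcy flux q = K·i = 2.704 × 0.005904 = 0.01597 m/d
Seepage velocity v = q / n = 0.01597 / 0.07 = 0.2281 m/d

0.228 m/d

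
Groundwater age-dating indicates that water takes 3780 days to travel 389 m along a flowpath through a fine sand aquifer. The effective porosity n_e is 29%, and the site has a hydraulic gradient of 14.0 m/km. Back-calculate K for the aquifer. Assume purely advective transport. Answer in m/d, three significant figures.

v = L / t = 389 / 3780 = 0.1029 m/d
K = v · n / i = 0.1029 × 0.29 / 0.014 = 2.13 m/d

2.13 m/d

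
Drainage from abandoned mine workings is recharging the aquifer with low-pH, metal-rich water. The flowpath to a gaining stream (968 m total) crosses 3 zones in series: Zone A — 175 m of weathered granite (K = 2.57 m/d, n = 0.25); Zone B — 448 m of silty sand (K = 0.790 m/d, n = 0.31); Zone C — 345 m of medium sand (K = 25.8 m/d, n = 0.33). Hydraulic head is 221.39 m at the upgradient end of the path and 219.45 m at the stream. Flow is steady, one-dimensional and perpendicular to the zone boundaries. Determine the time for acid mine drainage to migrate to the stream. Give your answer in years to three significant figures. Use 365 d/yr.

272 years

Total head drop ΔH = 221.39 − 219.45 = 1.94 m
Continuity: the same q passes through each zone, so ΔH = q·Σ(L_j/K_j) — the zones act as resistances in series.
Σ(L/K) = 175/2.57 + 448/0.790 + 345/25.8 = 68.09 + 567.1 + 13.37 = 648.6 d
q = ΔH / Σ(L/K) = 1.94 / 648.6 = 0.002991 m/d (same in every zone)
Zone A: v = q/n = 0.002991/0.25 = 0.01197 m/d → t_A = 175/0.01197 = 14630 d
Zone B: v = q/n = 0.002991/0.31 = 0.009649 m/d → t_B = 448/0.009649 = 46430 d
Zone C: v = q/n = 0.002991/0.33 = 0.009064 m/d → t_C = 345/0.009064 = 38060 d
Total t = 14630 + 46430 + 38060 = 99120 d
   = 99120 / 365 = 272 yr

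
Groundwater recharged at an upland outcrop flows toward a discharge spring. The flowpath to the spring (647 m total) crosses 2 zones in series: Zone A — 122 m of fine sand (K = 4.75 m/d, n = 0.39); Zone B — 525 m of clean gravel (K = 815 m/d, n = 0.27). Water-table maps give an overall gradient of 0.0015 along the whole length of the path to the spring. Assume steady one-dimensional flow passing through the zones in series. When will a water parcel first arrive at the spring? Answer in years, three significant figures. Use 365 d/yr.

For zones in series the flux q is common to all zones; the equivalent conductivity is the harmonic (thickness-weighted) mean, K_eq = L_total / Σ(L_j/K_j).
Σ(L/K) = 122/4.75 + 525/815 = 25.68 + 0.6442 = 26.33 d
K_eq = L_total / Σ(L/K) = 647 / 26.33 = 24.57 m/d
q = K_eq · i = 24.57 × 0.0015 = 0.03686 m/d (same in every zone)
Zone A: v = q/n = 0.03686/0.39 = 0.09452 m/d → t_A = 122/0.09452 = 1291 d
Zone B: v = q/n = 0.03686/0.27 = 0.1365 m/d → t_B = 525/0.1365 = 3845 d
Total t = 1291 + 3845 = 5136 d
   = 5136 / 365 = 14.1 yr

14.1 years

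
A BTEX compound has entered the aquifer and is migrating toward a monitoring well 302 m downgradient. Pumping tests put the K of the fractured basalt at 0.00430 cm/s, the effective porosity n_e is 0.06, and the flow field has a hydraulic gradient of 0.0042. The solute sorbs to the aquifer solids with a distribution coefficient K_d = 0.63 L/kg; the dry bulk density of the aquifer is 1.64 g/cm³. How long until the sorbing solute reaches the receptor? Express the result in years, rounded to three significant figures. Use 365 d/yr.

K = 0.00430 cm/s × 864 = 3.715 m/d
q = Ki = 3.715 × 0.0042 = 0.01560 m/d
v = Ki/n = 3.715·0.0042/0.06 = 0.2601 m/d
Retardation R = 1 + ρ_b·K_d/n = 1 + 1.64×0.63/0.06 = 18.22
Contaminant velocity v_c = v/R = 0.2601/18.22 = 0.01427 m/d
t = L/v_c = 302/0.01427 = 21160 d
   = 21160/365 = 58.0 yr

58.0 years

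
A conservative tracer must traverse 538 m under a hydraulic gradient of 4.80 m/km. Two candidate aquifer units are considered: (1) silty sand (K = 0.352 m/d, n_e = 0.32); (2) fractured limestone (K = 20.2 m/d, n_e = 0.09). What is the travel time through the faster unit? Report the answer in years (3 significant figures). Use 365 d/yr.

1.37 years

Unit 1 (silty sand): v = 0.352×0.0048/0.32 = 0.005280 m/d, t = 538/0.005280 = 101900 d
Unit 2 (fractured limestone): v = 20.2×0.0048/0.09 = 1.077 m/d, t = 538/1.077 = 499.4 d
Faster: 499.4 d / 365 = 1.37 yr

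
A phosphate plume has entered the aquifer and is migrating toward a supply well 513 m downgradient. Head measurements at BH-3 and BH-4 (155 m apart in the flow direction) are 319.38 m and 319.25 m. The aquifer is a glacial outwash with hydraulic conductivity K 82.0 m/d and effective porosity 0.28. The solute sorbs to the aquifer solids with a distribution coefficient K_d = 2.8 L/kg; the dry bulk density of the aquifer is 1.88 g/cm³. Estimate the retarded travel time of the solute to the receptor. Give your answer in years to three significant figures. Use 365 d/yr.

113 years

Hydraulic gradient i = (319.38 − 319.25) / 155 = 0.13 / 155 = 8.387e-4
Specific discharge q = 82.0 × 8.387e-4 = 0.06877 m/d
Seepage velocity v = q / n = 0.06877 / 0.28 = 0.2456 m/d
Retardation R = 1 + ρ_b·K_d/n = 1 + 1.88×2.8/0.28 = 19.80
Contaminant velocity v_c = v/R = 0.2456/19.80 = 0.01241 m/d
t = L/v_c = 513/0.01241 = 41350 d
   = 41350/365 = 113 yr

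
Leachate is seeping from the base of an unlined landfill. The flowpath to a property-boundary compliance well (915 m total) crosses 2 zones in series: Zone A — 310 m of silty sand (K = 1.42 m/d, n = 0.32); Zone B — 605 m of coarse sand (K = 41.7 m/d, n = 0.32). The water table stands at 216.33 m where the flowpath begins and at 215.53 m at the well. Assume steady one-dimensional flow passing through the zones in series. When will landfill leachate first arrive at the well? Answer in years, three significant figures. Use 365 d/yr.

233 years

Total head drop ΔH = 216.33 − 215.53 = 0.80 m
Steady 1-D flow in series ⇒ the Darcy flux q is identical in every zone and the zone head losses add (resistances L/K in series).
Σ(L/K) = 310/1.42 + 605/41.7 = 218.3 + 14.51 = 232.8 d
q = ΔH / Σ(L/K) = 0.80 / 232.8 = 0.003436 m/d (same in every zone)
Zone A: v = q/n = 0.003436/0.32 = 0.01074 m/d → t_A = 310/0.01074 = 28870 d
Zone B: v = q/n = 0.003436/0.32 = 0.01074 m/d → t_B = 605/0.01074 = 56340 d
Total t = 28870 + 56340 = 85210 d
   = 85210 / 365 = 233 yr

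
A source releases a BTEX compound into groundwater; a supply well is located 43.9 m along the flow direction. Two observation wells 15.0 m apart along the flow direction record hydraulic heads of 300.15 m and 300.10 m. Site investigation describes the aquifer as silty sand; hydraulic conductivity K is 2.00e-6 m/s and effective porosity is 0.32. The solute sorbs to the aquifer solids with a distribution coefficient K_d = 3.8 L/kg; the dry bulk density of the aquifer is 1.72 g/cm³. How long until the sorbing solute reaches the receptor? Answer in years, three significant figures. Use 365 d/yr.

1430 years

Hydraulic gradient i = (300.15 − 300.10) / 15.0 = 0.05 / 15.0 = 0.003333
K = 2.00e-6 m/s × 86400 s/d = 0.1728 m/d
Darcy flux q = K·i = 0.1728 × 0.003333 = 5.760e-4 m/d
v = Ki/n = 0.1728·0.003333/0.32 = 0.001800 m/d
Retardation R = 1 + ρ_b·K_d/n = 1 + 1.72×3.8/0.32 = 21.42
Contaminant velocity v_c = v/R = 0.001800/21.42 = 8.401e-5 m/d
t = L/v_c = 43.9/8.401e-5 = 522500 d
   = 522500/365 = 1430 yr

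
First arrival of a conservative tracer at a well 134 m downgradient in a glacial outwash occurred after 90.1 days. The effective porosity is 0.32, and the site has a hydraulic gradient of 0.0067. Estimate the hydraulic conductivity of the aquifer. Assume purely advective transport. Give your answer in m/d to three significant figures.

71.0 m/d

v = L / t = 134 / 90.1 = 1.487 m/d
K = v · n / i = 1.487 × 0.32 / 0.0067 = 71.0 m/d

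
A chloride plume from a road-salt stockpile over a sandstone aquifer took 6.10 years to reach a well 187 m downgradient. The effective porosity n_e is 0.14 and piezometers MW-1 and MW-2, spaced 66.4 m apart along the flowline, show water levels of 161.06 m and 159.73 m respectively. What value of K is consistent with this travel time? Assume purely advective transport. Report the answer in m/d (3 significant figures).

0.587 m/d

Hydraulic gradient i = (161.06 − 159.73) / 66.4 = 1.33 / 66.4 = 0.02003
t = 6.10 years = 2227 d
v = L / t = 187 / 2227 = 0.08399 m/d
K = v · n / i = 0.08399 × 0.14 / 0.02003 = 0.587 m/d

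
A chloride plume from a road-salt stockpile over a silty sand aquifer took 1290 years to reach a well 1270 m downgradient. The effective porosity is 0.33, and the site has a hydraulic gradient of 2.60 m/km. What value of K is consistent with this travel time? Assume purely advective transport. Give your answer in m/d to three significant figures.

0.342 m/d

t = 1290 years = 470900 d
v = L / t = 1270 / 470900 = 0.002697 m/d
K = v · n / i = 0.002697 × 0.33 / 0.0026 = 0.342 m/d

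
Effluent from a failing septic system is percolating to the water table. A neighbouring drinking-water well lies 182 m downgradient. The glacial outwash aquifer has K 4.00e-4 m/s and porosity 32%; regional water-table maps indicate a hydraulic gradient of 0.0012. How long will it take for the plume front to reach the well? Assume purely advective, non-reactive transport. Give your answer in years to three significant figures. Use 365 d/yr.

K = 4.00e-4 m/s × 86400 s/d = 34.56 m/d
Specific discharge q = 34.56 × 0.0012 = 0.04147 m/d
Seepage velocity v = q / n = 0.04147 / 0.32 = 0.1296 m/d
t = L / v = 182 / 0.1296 = 1404 d
   = 1404 / 365 = 3.85 yr

3.85 years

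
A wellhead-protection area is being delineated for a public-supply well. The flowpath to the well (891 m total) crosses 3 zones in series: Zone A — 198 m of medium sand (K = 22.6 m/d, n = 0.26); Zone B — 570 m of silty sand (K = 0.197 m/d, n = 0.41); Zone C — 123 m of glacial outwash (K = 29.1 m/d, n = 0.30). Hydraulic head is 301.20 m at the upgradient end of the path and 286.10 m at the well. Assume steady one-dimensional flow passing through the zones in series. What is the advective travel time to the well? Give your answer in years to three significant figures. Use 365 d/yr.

170 years

Total head drop ΔH = 301.20 − 286.10 = 15.10 m
Steady 1-D flow in series ⇒ the Darcy flux q is identical in every zone and the zone head losses add (resistances L/K in series).
Σ(L/K) = 198/22.6 + 570/0.197 + 123/29.1 = 8.761 + 2893 + 4.227 = 2906 d
q = ΔH / Σ(L/K) = 15.10 / 2906 = 0.005195 m/d (same in every zone)
Zone A: v = q/n = 0.005195/0.26 = 0.01998 m/d → t_A = 198/0.01998 = 9909 d
Zone B: v = q/n = 0.005195/0.41 = 0.01267 m/d → t_B = 570/0.01267 = 44980 d
Zone C: v = q/n = 0.005195/0.30 = 0.01732 m/d → t_C = 123/0.01732 = 7102 d
Total t = 9909 + 44980 + 7102 = 61990 d
   = 61990 / 365 = 170 yr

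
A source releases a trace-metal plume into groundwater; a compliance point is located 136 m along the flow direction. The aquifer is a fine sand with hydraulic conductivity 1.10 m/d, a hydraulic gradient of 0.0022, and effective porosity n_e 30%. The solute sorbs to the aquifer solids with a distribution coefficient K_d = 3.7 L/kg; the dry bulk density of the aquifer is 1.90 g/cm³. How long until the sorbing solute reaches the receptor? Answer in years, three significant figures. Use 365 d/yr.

Specific discharge q = 1.10 × 0.0022 = 0.002420 m/d
v_s = q/n_e = 0.002420/0.30 = 0.008067 m/d
Retardation R = 1 + ρ_b·K_d/n = 1 + 1.90×3.7/0.30 = 24.43
Contaminant velocity v_c = v/R = 0.008067/24.43 = 3.302e-4 m/d
t = L/v_c = 136/3.302e-4 = 411900 d
   = 411900/365 = 1130 yr

1130 years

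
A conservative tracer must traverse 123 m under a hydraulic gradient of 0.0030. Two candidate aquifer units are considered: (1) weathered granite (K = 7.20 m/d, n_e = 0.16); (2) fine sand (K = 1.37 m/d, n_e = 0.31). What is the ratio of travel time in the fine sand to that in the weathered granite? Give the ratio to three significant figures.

Unit 1 (weathered granite): v = 7.20×0.0030/0.16 = 0.1350 m/d, t = 123/0.1350 = 911.1 d
Unit 2 (fine sand): v = 1.37×0.0030/0.31 = 0.01326 m/d, t = 123/0.01326 = 9277 d
t(fine sand) / t(weathered granite) = 9277/911.1 = 10.2

10.2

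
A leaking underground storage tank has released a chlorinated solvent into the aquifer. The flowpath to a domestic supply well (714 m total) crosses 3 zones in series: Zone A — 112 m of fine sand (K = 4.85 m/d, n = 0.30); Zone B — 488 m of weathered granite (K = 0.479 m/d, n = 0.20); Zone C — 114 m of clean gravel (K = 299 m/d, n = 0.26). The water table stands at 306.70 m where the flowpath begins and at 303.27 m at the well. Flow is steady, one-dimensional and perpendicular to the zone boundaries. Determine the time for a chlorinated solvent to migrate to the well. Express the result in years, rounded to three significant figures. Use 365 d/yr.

134 years

Total head drop ΔH = 306.70 − 303.27 = 3.43 m
Steady 1-D flow in series ⇒ the Darcy flux q is identical in every zone and the zone head losses add (resistances L/K in series).
Σ(L/K) = 112/4.85 + 488/0.479 + 114/299 = 23.09 + 1019 + 0.3813 = 1042 d
q = ΔH / Σ(L/K) = 3.43 / 1042 = 0.003291 m/d (same in every zone)
Zone A: v = q/n = 0.003291/0.30 = 0.01097 m/d → t_A = 112/0.01097 = 10210 d
Zone B: v = q/n = 0.003291/0.20 = 0.01645 m/d → t_B = 488/0.01645 = 29660 d
Zone C: v = q/n = 0.003291/0.26 = 0.01266 m/d → t_C = 114/0.01266 = 9007 d
Total t = 10210 + 29660 + 9007 = 48870 d
   = 48870 / 365 = 134 yr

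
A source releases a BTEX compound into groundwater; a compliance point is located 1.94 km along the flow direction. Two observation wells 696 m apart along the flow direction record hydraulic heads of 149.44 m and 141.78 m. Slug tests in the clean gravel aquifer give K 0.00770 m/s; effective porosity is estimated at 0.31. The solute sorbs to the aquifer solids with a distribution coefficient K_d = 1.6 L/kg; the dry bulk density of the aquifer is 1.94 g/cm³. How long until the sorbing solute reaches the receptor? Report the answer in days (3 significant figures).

905 days

Hydraulic gradient i = (149.44 − 141.78) / 696 = 7.66 / 696 = 0.01101
K = 0.00770 m/s × 86400 s/d = 665.3 m/d
Darcy flux q = K·i = 665.3 × 0.01101 = 7.322 m/d
Average linear velocity = 7.322 / 0.31 = 23.62 m/d
Retardation R = 1 + ρ_b·K_d/n = 1 + 1.94×1.6/0.31 = 11.01
Contaminant velocity v_c = v/R = 23.62/11.01 = 2.145 m/d
L = 1.94 km = 1940 m
t = L/v_c = 1940/2.145 = 904.6 d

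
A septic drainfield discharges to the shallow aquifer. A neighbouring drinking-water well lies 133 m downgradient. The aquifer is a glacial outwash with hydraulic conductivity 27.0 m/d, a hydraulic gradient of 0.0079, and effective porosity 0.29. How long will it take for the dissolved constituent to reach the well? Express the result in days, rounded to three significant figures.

181 days

q = Ki = 27.0 × 0.0079 = 0.2133 m/d
v_s = q/n_e = 0.2133/0.29 = 0.7355 m/d
t = L / v = 133 / 0.7355 = 180.8 d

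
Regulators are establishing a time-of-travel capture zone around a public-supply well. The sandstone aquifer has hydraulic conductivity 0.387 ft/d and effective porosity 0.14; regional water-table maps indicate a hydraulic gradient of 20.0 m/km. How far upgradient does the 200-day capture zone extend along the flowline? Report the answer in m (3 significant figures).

K = 0.387 ft/d × 0.3048 = 0.1180 m/d
Specific discharge q = 0.1180 × 0.020 = 0.002359 m/d
Seepage velocity v = q / n = 0.002359 / 0.14 = 0.01685 m/d
L = v × T = 0.01685 × 200 = 3.370 m

3.37 m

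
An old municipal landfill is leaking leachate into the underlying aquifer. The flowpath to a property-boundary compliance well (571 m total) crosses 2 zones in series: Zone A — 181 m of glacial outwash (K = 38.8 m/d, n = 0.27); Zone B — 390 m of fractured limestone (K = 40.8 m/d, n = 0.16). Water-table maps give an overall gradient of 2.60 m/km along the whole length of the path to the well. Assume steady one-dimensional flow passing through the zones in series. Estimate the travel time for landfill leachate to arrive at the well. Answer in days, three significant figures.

Continuity: the same q passes through each zone, so ΔH = q·Σ(L_j/K_j) — the zones act as resistances in series.
Σ(L/K) = 181/38.8 + 390/40.8 = 4.665 + 9.559 = 14.22 d
K_eq = L_total / Σ(L/K) = 571 / 14.22 = 40.14 m/d
q = K_eq · i = 40.14 × 0.0026 = 0.1044 m/d (same in every zone)
Zone A: v = q/n = 0.1044/0.27 = 0.3866 m/d → t_A = 181/0.3866 = 468.2 d
Zone B: v = q/n = 0.1044/0.16 = 0.6523 m/d → t_B = 390/0.6523 = 597.8 d
Total t = 468.2 + 597.8 = 1066 d

1070 days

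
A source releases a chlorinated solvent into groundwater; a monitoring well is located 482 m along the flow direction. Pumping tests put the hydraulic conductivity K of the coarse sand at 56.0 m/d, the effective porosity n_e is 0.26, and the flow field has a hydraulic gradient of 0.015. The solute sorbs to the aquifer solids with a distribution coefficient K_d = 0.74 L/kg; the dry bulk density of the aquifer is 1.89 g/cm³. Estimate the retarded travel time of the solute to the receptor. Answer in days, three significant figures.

952 days

q = Ki = 56.0 × 0.015 = 0.8400 m/d
v = Ki/n = 56.0·0.015/0.26 = 3.231 m/d
Retardation R = 1 + ρ_b·K_d/n = 1 + 1.89×0.74/0.26 = 6.379
Contaminant velocity v_c = v/R = 3.231/6.379 = 0.5065 m/d
t = L/v_c = 482/0.5065 = 951.7 d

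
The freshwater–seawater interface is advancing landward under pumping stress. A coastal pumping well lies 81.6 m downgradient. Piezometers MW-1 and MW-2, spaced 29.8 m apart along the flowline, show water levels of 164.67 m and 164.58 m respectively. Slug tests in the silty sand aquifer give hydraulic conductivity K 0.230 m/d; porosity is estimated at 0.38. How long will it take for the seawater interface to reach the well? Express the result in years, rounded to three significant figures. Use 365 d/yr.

122 years

Hydraulic gradient i = (164.67 − 164.58) / 29.8 = 0.09 / 29.8 = 0.003020
Darcy flux q = K·i = 0.230 × 0.003020 = 6.946e-4 m/d
v = Ki/n = 0.230·0.003020/0.38 = 0.001828 m/d
t = L / v = 81.6 / 0.001828 = 44640 d
   = 44640 / 365 = 122 yr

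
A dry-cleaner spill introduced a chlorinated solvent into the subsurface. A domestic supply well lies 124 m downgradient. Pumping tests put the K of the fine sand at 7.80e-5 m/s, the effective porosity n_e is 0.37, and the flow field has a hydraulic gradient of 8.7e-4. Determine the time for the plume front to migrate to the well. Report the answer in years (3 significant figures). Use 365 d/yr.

21.4 years

K = 7.80e-5 m/s × 86400 s/d = 6.739 m/d
q = Ki = 6.739 × 8.7e-4 = 0.005863 m/d
v = Ki/n = 6.739·8.7e-4/0.37 = 0.01585 m/d
t = L / v = 124 / 0.01585 = 7825 d
   = 7825 / 365 = 21.4 yr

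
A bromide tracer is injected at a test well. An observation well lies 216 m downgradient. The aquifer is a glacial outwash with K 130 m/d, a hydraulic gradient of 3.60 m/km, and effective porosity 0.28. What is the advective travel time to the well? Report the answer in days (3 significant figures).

Specific discharge q = 130 × 0.0036 = 0.4680 m/d
Seepage velocity v = q / n = 0.4680 / 0.28 = 1.671 m/d
t = L / v = 216 / 1.671 = 129.2 d

129 days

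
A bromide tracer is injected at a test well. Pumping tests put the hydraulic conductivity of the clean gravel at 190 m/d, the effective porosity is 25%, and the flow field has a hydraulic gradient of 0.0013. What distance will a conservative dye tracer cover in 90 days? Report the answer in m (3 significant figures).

Specific discharge q = 190 × 0.0013 = 0.2470 m/d
v_s = q/n_e = 0.2470/0.25 = 0.9880 m/d
L = v × T = 0.9880 × 90 = 88.92 m

88.9 m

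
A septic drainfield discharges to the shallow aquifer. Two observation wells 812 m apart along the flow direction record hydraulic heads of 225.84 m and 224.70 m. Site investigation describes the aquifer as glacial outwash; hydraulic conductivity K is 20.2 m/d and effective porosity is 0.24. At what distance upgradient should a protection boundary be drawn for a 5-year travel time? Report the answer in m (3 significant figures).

216 m

Hydraulic gradient i = (225.84 − 224.70) / 812 = 1.14 / 812 = 0.001404
Specific discharge q = 20.2 × 0.001404 = 0.02836 m/d
v = Ki/n = 20.2·0.001404/0.24 = 0.1182 m/d
T = 5 yr × 365 = 1825 d
L = v × T = 0.1182 × 1825 = 215.7 m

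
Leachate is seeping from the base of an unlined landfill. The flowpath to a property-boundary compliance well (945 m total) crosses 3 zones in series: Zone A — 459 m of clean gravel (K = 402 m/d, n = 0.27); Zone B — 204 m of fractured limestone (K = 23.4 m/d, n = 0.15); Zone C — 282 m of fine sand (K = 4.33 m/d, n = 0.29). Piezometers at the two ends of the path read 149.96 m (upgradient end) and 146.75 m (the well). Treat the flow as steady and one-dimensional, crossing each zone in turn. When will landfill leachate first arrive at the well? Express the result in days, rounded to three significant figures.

5520 days

Total head drop ΔH = 149.96 − 146.75 = 3.21 m
Continuity: the same q passes through each zone, so ΔH = q·Σ(L_j/K_j) — the zones act as resistances in series.
Σ(L/K) = 459/402 + 204/23.4 + 282/4.33 = 1.142 + 8.718 + 65.13 = 74.99 d
q = ΔH / Σ(L/K) = 3.21 / 74.99 = 0.04281 m/d (same in every zone)
Zone A: v = q/n = 0.04281/0.27 = 0.1585 m/d → t_A = 459/0.1585 = 2895 d
Zone B: v = q/n = 0.04281/0.15 = 0.2854 m/d → t_B = 204/0.2854 = 714.8 d
Zone C: v = q/n = 0.04281/0.29 = 0.1476 m/d → t_C = 282/0.1476 = 1910 d
Total t = 2895 + 714.8 + 1910 = 5520 d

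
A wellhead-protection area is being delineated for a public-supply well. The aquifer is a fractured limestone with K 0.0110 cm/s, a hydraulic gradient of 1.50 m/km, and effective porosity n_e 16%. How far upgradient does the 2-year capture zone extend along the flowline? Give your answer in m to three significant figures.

K = 0.0110 cm/s × 864 = 9.504 m/d
q = Ki = 9.504 × 0.0015 = 0.01426 m/d
v = Ki/n = 9.504·0.0015/0.16 = 0.08910 m/d
T = 2 yr × 365 = 730 d
L = v × T = 0.08910 × 730 = 65.04 m

65.0 m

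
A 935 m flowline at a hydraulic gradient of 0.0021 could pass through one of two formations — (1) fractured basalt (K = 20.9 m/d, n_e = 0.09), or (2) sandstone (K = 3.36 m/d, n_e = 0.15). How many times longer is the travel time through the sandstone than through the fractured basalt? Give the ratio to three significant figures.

10.4

Unit 1 (fractured basalt): v = 20.9×0.0021/0.09 = 0.4877 m/d, t = 935/0.4877 = 1917 d
Unit 2 (sandstone): v = 3.36×0.0021/0.15 = 0.04704 m/d, t = 935/0.04704 = 19880 d
t(sandstone) / t(fractured basalt) = 19880/1917 = 10.4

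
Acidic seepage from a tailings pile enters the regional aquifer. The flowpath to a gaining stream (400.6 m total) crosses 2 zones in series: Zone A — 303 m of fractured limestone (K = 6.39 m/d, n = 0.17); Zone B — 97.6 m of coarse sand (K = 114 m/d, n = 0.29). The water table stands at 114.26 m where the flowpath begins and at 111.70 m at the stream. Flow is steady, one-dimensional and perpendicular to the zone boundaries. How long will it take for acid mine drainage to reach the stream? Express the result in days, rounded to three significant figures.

1510 days

Total head drop ΔH = 114.26 − 111.70 = 2.56 m
Continuity: the same q passes through each zone, so ΔH = q·Σ(L_j/K_j) — the zones act as resistances in series.
Σ(L/K) = 303/6.39 + 97.6/114 = 47.42 + 0.8561 = 48.27 d
q = ΔH / Σ(L/K) = 2.56 / 48.27 = 0.05303 m/d (same in every zone)
Zone A: v = q/n = 0.05303/0.17 = 0.3119 m/d → t_A = 303/0.3119 = 971.3 d
Zone B: v = q/n = 0.05303/0.29 = 0.1829 m/d → t_B = 97.6/0.1829 = 533.7 d
Total t = 971.3 + 533.7 = 1505 d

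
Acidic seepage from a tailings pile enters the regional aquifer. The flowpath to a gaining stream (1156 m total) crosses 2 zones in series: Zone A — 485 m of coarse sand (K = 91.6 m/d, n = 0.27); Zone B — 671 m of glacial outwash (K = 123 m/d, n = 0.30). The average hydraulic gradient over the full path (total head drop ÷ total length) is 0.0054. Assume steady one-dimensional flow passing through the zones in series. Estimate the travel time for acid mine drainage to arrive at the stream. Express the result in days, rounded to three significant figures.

Continuity: the same q passes through each zone, so ΔH = q·Σ(L_j/K_j) — the zones act as resistances in series.
Σ(L/K) = 485/91.6 + 671/123 = 5.295 + 5.455 = 10.75 d
K_eq = L_total / Σ(L/K) = 1156 / 10.75 = 107.5 m/d
q = K_eq · i = 107.5 × 0.0054 = 0.5807 m/d (same in every zone)
Zone A: v = q/n = 0.5807/0.27 = 2.151 m/d → t_A = 485/2.151 = 225.5 d
Zone B: v = q/n = 0.5807/0.30 = 1.936 m/d → t_B = 671/1.936 = 346.7 d
Total t = 225.5 + 346.7 = 572.2 d

572 days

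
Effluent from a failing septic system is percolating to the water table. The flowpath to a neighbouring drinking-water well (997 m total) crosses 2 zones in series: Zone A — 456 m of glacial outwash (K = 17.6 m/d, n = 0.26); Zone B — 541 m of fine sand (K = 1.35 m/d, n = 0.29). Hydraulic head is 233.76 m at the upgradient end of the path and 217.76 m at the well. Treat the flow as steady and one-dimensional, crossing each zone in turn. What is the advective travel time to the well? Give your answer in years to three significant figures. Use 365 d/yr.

Total head drop ΔH = 233.76 − 217.76 = 16.00 m
Continuity: the same q passes through each zone, so ΔH = q·Σ(L_j/K_j) — the zones act as resistances in series.
Σ(L/K) = 456/17.6 + 541/1.35 = 25.91 + 400.7 = 426.6 d
q = ΔH / Σ(L/K) = 16.00 / 426.6 = 0.03750 m/d (same in every zone)
Zone A: v = q/n = 0.03750/0.26 = 0.1442 m/d → t_A = 456/0.1442 = 3161 d
Zone B: v = q/n = 0.03750/0.29 = 0.1293 m/d → t_B = 541/0.1293 = 4184 d
Total t = 3161 + 4184 = 7345 d
   = 7345 / 365 = 20.1 yr

20.1 years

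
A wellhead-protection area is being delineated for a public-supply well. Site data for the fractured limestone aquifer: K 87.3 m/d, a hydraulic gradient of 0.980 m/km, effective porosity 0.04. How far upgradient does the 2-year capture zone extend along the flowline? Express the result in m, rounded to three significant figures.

1560 m

q = Ki = 87.3 × 9.8e-4 = 0.08555 m/d
Average linear velocity = 0.08555 / 0.04 = 2.139 m/d
T = 2 yr × 365 = 730 d
L = v × T = 2.139 × 730 = 1561 m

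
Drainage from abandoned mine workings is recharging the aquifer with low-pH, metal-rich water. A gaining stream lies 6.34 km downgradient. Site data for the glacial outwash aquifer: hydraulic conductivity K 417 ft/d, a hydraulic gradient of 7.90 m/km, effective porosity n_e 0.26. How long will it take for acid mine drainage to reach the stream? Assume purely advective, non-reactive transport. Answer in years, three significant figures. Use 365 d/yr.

K = 417 ft/d × 0.3048 = 127.1 m/d
Darcy flux q = K·i = 127.1 × 0.0079 = 1.004 m/d
Seepage velocity v = q / n = 1.004 / 0.26 = 3.862 m/d
L = 6.34 km = 6340 m
t = L / v = 6340 / 3.862 = 1642 d
   = 1642 / 365 = 4.50 yr

4.50 years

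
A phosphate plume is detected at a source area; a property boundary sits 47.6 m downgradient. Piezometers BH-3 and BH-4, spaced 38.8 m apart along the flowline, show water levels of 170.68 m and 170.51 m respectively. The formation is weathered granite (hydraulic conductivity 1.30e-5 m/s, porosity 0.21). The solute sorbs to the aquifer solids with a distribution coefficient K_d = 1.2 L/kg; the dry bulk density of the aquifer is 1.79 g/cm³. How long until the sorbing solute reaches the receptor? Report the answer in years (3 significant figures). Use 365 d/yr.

Hydraulic gradient i = (170.68 − 170.51) / 38.8 = 0.17 / 38.8 = 0.004381
K = 1.30e-5 m/s × 86400 s/d = 1.123 m/d
Specific discharge q = 1.123 × 0.004381 = 0.004921 m/d
Average linear velocity = 0.004921 / 0.21 = 0.02343 m/d
Retardation R = 1 + ρ_b·K_d/n = 1 + 1.79×1.2/0.21 = 11.23
Contaminant velocity v_c = v/R = 0.02343/11.23 = 0.002087 m/d
t = L/v_c = 47.6/0.002087 = 22810 d
   = 22810/365 = 62.5 yr

62.5 years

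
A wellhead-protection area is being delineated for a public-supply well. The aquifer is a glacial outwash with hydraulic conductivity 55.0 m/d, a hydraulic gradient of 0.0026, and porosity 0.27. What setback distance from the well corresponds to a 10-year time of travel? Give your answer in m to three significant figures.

Specific discharge q = 55.0 × 0.0026 = 0.1430 m/d
v_s = q/n_e = 0.1430/0.27 = 0.5296 m/d
T = 10 yr × 365 = 3650 d
L = v × T = 0.5296 × 3650 = 1933 m

1930 m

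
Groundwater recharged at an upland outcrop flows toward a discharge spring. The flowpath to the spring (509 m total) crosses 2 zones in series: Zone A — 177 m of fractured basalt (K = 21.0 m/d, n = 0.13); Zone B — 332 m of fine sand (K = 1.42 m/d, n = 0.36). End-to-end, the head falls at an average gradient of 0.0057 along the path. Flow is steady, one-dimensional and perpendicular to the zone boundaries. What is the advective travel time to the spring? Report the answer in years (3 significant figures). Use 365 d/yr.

32.6 years

Steady 1-D flow in series ⇒ the Darcy flux q is identical in every zone and the zone head losses add (resistances L/K in series).
Σ(L/K) = 177/21.0 + 332/1.42 = 8.429 + 233.8 = 242.2 d
K_eq = L_total / Σ(L/K) = 509 / 242.2 = 2.101 m/d
q = K_eq · i = 2.101 × 0.0057 = 0.01198 m/d (same in every zone)
Zone A: v = q/n = 0.01198/0.13 = 0.09213 m/d → t_A = 177/0.09213 = 1921 d
Zone B: v = q/n = 0.01198/0.36 = 0.03327 m/d → t_B = 332/0.03327 = 9979 d
Total t = 1921 + 9979 = 11900 d
   = 11900 / 365 = 32.6 yr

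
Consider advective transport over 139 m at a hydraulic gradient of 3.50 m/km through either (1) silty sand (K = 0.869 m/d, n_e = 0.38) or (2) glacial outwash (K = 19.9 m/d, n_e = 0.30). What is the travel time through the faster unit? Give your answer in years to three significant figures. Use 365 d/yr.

1.64 years

Unit 1 (silty sand): v = 0.869×0.0035/0.38 = 0.008004 m/d, t = 139/0.008004 = 17370 d
Unit 2 (glacial outwash): v = 19.9×0.0035/0.30 = 0.2322 m/d, t = 139/0.2322 = 598.7 d
Faster: 598.7 d / 365 = 1.64 yr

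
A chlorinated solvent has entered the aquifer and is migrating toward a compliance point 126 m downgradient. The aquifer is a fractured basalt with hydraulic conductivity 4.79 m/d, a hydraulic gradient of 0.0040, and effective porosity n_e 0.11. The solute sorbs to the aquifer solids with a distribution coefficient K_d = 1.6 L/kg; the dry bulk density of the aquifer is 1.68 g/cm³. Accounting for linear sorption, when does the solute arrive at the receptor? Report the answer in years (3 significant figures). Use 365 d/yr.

Darcy flux q = K·i = 4.79 × 0.0040 = 0.01916 m/d
Average linear velocity = 0.01916 / 0.11 = 0.1742 m/d
Retardation R = 1 + ρ_b·K_d/n = 1 + 1.68×1.6/0.11 = 25.44
Contaminant velocity v_c = v/R = 0.1742/25.44 = 0.006848 m/d
t = L/v_c = 126/0.006848 = 18400 d
   = 18400/365 = 50.4 yr

50.4 years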